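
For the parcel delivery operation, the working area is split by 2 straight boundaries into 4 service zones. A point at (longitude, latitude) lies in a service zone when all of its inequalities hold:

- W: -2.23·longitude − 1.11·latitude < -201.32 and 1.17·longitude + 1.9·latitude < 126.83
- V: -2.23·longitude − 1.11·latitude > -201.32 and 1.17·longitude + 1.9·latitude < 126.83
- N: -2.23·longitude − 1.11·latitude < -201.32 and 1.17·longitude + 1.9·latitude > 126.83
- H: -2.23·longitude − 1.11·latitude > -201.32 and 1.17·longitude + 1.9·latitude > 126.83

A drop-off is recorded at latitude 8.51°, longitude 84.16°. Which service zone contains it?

-2.23·84.16 − 1.11·8.51 = -197.123, which is > -201.32
1.17·84.16 + 1.9·8.51 = 114.636, which is < 126.83
This sign pattern matches V.

V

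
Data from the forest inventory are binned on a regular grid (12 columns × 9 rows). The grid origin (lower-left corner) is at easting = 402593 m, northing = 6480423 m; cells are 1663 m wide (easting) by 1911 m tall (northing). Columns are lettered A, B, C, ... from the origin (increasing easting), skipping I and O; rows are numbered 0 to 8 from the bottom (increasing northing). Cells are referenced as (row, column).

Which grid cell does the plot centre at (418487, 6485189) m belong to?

Column index: ⌊(418487 − 402593) / 1663⌋ = ⌊9.557⌋ = 9 → column K
Row offset from origin: ⌊(6485189 − 6480423) / 1911⌋ = ⌊2.494⌋ = 2 → row 2

(2, K)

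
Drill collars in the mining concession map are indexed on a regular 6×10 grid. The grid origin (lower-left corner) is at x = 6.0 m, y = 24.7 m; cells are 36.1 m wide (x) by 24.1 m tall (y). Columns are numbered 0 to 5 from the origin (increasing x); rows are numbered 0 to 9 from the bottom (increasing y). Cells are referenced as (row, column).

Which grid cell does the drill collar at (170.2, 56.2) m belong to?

(1, 4)

Column index: ⌊(170.2 − 6.0) / 36.1⌋ = ⌊4.548⌋ = 4
Row offset from origin: ⌊(56.2 − 24.7) / 24.1⌋ = ⌊1.307⌋ = 1 → row 1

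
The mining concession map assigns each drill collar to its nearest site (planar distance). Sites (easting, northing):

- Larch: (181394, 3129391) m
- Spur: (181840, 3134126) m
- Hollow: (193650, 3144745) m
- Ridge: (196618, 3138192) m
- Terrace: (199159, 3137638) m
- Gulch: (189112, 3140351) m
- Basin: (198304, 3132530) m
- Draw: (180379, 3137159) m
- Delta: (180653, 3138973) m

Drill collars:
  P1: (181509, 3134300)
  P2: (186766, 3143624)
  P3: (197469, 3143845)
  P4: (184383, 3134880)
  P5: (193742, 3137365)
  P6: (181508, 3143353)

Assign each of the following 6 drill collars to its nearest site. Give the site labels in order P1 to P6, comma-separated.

Spur, Gulch, Hollow, Spur, Ridge, Delta

P1 → Spur (d²=139837.00)
P2 → Gulch (d²=16216245.00)
P3 → Hollow (d²=15394761.00)
P4 → Spur (d²=7035365.00)
P5 → Ridge (d²=8955305.00)
P6 → Delta (d²=19915425.00)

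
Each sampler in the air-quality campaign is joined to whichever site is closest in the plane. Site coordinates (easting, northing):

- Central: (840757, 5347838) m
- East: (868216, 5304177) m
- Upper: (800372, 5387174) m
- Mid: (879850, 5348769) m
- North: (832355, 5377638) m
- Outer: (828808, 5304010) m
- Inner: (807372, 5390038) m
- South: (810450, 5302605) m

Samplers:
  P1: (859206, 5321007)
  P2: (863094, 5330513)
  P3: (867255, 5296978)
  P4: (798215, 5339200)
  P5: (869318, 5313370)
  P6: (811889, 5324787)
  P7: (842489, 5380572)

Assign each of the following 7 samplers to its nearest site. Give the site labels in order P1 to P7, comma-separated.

P1 → East (d²=364429000.00)
P2 → Mid (d²=614045072.00)
P3 → East (d²=52749122.00)
P4 → South (d²=1488889250.00)
P5 → East (d²=85725653.00)
P6 → South (d²=494111845.00)
P7 → North (d²=111306312.00)

East, Mid, East, South, East, South, North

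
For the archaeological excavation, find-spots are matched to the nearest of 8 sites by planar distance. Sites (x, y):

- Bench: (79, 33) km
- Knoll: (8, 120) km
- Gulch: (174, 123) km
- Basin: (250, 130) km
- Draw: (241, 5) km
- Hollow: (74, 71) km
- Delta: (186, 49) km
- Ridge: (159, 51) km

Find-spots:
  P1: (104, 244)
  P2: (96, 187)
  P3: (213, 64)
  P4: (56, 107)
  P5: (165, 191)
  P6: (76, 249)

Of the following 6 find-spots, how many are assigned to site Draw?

P1 → Gulch
P2 → Gulch
P3 → Delta
P4 → Hollow
P5 → Gulch
P6 → Knoll
0 of the 6 go to Draw.

0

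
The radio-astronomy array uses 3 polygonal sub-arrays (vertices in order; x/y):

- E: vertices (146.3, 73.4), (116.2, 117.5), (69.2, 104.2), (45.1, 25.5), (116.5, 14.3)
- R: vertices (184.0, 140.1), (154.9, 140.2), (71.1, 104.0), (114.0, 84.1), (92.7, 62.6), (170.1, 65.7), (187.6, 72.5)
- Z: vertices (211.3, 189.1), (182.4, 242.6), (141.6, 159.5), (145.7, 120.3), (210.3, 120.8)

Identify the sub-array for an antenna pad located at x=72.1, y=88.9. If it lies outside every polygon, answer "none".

E

Cast a ray rightward from (72.1, 88.9). For each polygon, the edges (by vertex number in listed order) whose endpoints lie on opposite sides of y = 88.9, where each meets that height, and whether that is right or left of the point:
E: 1–2 at x≈135.72 (right), 3–4 at x≈64.51 (left) → 1 crossing.
R: 3–4 at x≈103.65 (right), 7–1 at x≈186.73 (right) → 2 crossings.
Z: no edge straddles that height → 0 crossings.
Only E has an odd count, so the point is inside E.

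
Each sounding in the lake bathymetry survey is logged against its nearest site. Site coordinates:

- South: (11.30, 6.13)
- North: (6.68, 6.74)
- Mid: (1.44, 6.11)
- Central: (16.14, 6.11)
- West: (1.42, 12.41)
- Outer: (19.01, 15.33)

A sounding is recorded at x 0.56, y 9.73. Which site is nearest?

Squared distances to each site:
South: 128.308; North: 46.394; Mid: 13.879; Central: 255.841; West: 7.922; Outer: 371.763.
Minimum at West.

West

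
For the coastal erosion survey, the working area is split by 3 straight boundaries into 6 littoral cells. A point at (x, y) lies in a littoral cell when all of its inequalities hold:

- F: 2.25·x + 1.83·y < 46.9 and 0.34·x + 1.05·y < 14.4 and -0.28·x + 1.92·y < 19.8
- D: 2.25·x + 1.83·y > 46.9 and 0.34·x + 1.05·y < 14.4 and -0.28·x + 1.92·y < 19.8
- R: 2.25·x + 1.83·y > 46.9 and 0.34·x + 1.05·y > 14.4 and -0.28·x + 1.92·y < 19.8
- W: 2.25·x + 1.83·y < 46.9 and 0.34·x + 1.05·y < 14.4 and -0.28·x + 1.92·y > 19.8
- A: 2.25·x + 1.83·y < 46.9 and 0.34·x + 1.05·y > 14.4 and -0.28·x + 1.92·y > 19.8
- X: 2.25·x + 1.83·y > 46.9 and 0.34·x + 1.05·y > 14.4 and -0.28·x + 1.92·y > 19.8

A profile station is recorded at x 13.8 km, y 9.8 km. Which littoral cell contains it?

R

2.25·13.8 + 1.83·9.8 = 48.984, which is > 46.9
0.34·13.8 + 1.05·9.8 = 14.982, which is > 14.4
-0.28·13.8 + 1.92·9.8 = 14.952, which is < 19.8
This sign pattern matches R.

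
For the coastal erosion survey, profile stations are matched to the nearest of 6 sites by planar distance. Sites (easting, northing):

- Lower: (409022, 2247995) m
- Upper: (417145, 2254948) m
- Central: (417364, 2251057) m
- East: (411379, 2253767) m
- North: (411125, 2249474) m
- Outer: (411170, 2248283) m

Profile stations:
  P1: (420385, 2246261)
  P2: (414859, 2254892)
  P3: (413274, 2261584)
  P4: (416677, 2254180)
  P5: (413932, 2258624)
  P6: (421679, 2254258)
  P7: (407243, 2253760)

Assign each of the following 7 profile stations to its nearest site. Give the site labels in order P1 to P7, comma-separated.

Central, Upper, Upper, Upper, Upper, Upper, East

P1 → Central (d²=32128057.00)
P2 → Upper (d²=5228932.00)
P3 → Upper (d²=59021137.00)
P4 → Upper (d²=808848.00)
P5 → Upper (d²=23836345.00)
P6 → Upper (d²=21033256.00)
P7 → East (d²=17106545.00)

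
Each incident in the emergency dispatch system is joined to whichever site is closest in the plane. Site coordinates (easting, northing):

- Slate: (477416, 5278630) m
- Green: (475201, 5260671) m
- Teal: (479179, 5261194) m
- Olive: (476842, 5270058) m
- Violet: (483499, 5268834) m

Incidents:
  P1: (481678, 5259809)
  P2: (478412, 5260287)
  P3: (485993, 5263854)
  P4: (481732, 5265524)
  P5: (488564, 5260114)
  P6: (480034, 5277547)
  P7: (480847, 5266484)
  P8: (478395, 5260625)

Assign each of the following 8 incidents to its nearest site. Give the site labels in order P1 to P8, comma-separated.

Teal, Teal, Violet, Violet, Teal, Slate, Violet, Teal

P1 → Teal (d²=8163226.00)
P2 → Teal (d²=1410938.00)
P3 → Violet (d²=31020436.00)
P4 → Violet (d²=14078389.00)
P5 → Teal (d²=89244625.00)
P6 → Slate (d²=8026813.00)
P7 → Violet (d²=12555604.00)
P8 → Teal (d²=938417.00)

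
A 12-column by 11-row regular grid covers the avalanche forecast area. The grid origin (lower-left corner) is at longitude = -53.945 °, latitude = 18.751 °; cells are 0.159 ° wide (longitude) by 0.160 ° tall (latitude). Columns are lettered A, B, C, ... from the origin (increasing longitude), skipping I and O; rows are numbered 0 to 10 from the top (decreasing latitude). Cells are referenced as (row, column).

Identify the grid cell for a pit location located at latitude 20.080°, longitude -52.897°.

Column index: ⌊(-52.897 − -53.945) / 0.159⌋ = ⌊6.591⌋ = 6 → column G
Row offset from origin: ⌊(20.080 − 18.751) / 0.160⌋ = ⌊8.306⌋ = 8 → row 2 (counted from top)

(2, G)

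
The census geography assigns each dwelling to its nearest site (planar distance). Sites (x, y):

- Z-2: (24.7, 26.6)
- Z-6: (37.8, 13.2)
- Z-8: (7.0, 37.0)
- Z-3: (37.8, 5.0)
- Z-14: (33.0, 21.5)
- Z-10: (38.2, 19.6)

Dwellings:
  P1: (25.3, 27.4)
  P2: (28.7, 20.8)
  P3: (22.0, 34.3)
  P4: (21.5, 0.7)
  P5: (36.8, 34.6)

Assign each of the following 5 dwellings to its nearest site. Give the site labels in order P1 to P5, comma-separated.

P1 → Z-2 (d²=1.00)
P2 → Z-14 (d²=18.98)
P3 → Z-2 (d²=66.58)
P4 → Z-3 (d²=284.18)
P5 → Z-14 (d²=186.05)

Z-2, Z-14, Z-2, Z-3, Z-14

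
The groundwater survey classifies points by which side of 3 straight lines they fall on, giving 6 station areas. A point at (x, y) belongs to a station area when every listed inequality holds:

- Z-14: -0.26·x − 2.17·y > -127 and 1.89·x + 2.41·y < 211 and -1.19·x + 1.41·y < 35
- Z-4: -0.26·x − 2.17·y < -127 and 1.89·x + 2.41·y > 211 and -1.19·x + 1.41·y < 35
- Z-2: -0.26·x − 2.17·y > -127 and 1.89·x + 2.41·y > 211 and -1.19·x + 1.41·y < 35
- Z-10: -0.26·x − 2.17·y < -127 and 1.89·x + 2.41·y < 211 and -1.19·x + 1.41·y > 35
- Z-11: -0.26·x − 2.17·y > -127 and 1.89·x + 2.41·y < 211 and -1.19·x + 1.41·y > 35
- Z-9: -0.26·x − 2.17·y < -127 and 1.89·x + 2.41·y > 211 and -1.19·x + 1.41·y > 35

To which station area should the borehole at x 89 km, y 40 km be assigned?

-0.26·89 − 2.17·40 = -109.940, which is > -127
1.89·89 + 2.41·40 = 264.610, which is > 211
-1.19·89 + 1.41·40 = -49.510, which is < 35
This sign pattern matches Z-2.

Z-2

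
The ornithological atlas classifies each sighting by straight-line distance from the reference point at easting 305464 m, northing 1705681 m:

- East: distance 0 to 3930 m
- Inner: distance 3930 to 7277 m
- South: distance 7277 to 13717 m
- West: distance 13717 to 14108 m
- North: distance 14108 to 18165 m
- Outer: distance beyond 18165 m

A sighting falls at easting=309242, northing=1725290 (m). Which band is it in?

Outer

Distance = √((309242−305464)² + (1725290−1705681)²) = √(14273284.000 + 384512881.000) = 19969.631 m.
18165 ≤ 19969.631 < ∞ → Outer.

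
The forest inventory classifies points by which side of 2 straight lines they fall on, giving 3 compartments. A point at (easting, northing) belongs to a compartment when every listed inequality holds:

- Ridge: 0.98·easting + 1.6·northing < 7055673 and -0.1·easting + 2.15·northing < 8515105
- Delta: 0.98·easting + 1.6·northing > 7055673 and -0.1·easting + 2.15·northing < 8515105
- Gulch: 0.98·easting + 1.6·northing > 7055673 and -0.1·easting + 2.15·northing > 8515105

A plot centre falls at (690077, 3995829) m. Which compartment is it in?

0.98·690077 + 1.6·3995829 = 7069601.860, which is > 7055673
-0.1·690077 + 2.15·3995829 = 8522024.650, which is > 8515105
This sign pattern matches Gulch.

Gulch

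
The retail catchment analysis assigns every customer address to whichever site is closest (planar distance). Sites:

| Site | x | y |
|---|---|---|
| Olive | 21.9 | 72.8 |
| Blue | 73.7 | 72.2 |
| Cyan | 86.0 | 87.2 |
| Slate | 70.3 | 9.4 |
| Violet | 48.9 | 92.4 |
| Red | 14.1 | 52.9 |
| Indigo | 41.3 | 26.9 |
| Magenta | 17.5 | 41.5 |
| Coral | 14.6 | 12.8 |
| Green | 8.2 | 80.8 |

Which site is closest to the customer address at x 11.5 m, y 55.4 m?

Red

Squared distances to each site:
Olive: 410.920; Blue: 4151.080; Cyan: 6561.490; Slate: 5573.440; Violet: 2767.760; Red: 13.010; Indigo: 1700.290; Magenta: 229.210; Coral: 1824.370; Green: 656.050.
Minimum at Red.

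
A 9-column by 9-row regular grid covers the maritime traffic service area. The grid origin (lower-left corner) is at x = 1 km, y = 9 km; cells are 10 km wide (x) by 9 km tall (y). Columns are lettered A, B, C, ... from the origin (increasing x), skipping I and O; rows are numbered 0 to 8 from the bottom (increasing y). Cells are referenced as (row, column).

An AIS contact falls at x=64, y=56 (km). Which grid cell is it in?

(5, G)

Column index: ⌊(64 − 1) / 10⌋ = ⌊6.300⌋ = 6 → column G
Row offset from origin: ⌊(56 − 9) / 9⌋ = ⌊5.222⌋ = 5 → row 5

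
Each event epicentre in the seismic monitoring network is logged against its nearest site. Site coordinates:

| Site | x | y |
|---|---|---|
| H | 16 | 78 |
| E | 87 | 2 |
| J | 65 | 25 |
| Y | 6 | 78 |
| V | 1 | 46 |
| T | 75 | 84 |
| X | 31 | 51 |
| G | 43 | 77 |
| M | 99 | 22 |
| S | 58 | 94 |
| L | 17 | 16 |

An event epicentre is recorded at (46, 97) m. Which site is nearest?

Squared distances to each site:
H: 1261.000; E: 10706.000; J: 5545.000; Y: 1961.000; V: 4626.000; T: 1010.000; X: 2341.000; G: 409.000; M: 8434.000; S: 153.000; L: 7402.000.
Minimum at S.

S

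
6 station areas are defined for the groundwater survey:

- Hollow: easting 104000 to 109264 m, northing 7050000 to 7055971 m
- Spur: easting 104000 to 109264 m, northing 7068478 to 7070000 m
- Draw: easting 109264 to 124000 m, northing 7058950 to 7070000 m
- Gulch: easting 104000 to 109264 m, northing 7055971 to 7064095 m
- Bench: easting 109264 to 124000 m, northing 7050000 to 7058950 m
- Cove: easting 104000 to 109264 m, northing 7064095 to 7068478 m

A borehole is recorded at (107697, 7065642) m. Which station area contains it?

The point has easting = 107697 and northing = 7065642.
Only Cove satisfies 104000 ≤ easting ≤ 109264 and 7064095 ≤ northing ≤ 7068478.

Cove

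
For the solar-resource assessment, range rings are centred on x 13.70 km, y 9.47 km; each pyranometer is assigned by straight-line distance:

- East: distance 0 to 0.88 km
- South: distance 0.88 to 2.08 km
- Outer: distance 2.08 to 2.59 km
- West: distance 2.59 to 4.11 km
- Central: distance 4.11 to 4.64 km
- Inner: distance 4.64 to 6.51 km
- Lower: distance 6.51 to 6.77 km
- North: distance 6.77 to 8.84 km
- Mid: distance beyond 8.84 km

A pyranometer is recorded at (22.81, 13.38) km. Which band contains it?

Distance = √((22.81−13.70)² + (13.38−9.47)²) = √(82.992 + 15.288) = 9.914 km.
8.84 ≤ 9.914 < ∞ → Mid.

Mid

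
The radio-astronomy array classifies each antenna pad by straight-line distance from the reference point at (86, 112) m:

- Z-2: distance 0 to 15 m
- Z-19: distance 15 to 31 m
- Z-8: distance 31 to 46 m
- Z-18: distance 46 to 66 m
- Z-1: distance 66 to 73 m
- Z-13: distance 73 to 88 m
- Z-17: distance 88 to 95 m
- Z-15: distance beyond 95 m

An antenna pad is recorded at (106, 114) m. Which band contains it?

Distance = √((106−86)² + (114−112)²) = √(400.000 + 4.000) = 20.100 m.
15 ≤ 20.100 < 31 → Z-19.

Z-19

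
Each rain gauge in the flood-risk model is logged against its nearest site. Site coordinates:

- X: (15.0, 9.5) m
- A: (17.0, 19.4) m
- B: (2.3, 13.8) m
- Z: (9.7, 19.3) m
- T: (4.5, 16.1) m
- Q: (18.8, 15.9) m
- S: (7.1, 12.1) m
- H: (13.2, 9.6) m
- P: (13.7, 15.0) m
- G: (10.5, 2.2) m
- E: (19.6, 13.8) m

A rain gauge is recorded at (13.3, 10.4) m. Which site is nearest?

H

Squared distances to each site:
X: 3.700; A: 94.690; B: 132.560; Z: 92.170; T: 109.930; Q: 60.500; S: 41.330; H: 0.650; P: 21.320; G: 75.080; E: 51.250.
Minimum at H.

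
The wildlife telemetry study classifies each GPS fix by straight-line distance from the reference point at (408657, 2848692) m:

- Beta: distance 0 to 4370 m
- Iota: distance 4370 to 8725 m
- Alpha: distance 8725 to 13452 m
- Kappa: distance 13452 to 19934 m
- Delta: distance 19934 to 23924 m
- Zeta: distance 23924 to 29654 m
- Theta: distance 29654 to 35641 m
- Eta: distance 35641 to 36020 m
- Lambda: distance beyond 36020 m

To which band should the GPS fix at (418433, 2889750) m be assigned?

Lambda

Distance = √((418433−408657)² + (2889750−2848692)²) = √(95570176.000 + 1685759364.000) = 42205.800 m.
36020 ≤ 42205.800 < ∞ → Lambda.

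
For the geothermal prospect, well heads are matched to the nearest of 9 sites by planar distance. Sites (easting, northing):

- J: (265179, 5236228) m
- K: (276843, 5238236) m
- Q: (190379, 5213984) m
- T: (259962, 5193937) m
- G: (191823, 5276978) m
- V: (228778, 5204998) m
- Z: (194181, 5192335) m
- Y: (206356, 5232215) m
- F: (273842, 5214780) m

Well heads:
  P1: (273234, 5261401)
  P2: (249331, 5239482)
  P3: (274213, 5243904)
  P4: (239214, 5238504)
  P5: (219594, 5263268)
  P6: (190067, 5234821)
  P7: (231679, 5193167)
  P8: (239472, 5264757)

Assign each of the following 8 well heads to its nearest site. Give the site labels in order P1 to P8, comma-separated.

P1 → K (d²=549642106.00)
P2 → J (d²=261747620.00)
P3 → K (d²=39043124.00)
P4 → J (d²=679361401.00)
P5 → G (d²=959192541.00)
P6 → Y (d²=272122757.00)
P7 → V (d²=148388362.00)
P8 → J (d²=1474753690.00)

K, J, K, J, G, Y, V, J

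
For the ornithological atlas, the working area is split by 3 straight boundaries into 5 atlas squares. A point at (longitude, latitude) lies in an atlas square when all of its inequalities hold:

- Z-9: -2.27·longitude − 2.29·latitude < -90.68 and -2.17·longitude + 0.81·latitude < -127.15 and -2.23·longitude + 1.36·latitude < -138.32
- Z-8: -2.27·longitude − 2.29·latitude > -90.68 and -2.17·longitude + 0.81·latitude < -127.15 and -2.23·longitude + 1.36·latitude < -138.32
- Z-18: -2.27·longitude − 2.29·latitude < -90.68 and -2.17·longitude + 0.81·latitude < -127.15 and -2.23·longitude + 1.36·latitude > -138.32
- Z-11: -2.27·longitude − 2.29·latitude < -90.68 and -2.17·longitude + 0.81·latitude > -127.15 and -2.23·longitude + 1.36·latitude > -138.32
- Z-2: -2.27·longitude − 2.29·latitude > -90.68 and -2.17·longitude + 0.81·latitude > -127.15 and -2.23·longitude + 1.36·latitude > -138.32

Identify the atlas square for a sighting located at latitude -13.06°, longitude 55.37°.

-2.27·55.37 − 2.29·-13.06 = -95.782, which is < -90.68
-2.17·55.37 + 0.81·-13.06 = -130.731, which is < -127.15
-2.23·55.37 + 1.36·-13.06 = -141.237, which is < -138.32
This sign pattern matches Z-9.

Z-9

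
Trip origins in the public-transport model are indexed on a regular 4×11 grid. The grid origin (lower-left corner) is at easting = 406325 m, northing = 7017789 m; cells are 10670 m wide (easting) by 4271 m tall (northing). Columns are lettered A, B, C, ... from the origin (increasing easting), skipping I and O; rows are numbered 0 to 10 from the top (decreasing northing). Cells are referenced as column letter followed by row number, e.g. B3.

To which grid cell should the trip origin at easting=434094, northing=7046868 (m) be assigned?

C4

Column index: ⌊(434094 − 406325) / 10670⌋ = ⌊2.603⌋ = 2 → column C
Row offset from origin: ⌊(7046868 − 7017789) / 4271⌋ = ⌊6.808⌋ = 6 → row 4 (counted from top)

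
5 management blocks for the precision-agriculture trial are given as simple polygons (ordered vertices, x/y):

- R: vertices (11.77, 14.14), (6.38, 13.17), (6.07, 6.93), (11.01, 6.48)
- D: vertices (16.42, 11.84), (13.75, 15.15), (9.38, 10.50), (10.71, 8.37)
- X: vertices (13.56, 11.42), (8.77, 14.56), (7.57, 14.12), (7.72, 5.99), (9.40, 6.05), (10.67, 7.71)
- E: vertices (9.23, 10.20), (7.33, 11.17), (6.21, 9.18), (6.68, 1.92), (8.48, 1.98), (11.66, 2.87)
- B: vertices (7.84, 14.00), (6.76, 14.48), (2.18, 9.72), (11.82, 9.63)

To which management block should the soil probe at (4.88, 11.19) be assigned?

Cast a ray rightward from (4.88, 11.19). For each polygon, the edges (by vertex number in listed order) whose endpoints lie on opposite sides of y = 11.19, where each meets that height, and whether that is right or left of the point:
R: 2–3 at x≈6.282 (right), 4–1 at x≈11.477 (right) → 2 crossings.
D: 2–3 at x≈10.028 (right), 4–1 at x≈15.350 (right) → 2 crossings.
X: 3–4 at x≈7.624 (right), 6–1 at x≈13.381 (right) → 2 crossings.
E: no edge straddles that height → 0 crossings.
B: 2–3 at x≈3.594 (left), 4–1 at x≈10.399 (right) → 1 crossing.
Only B has an odd count, so the point is inside B.

B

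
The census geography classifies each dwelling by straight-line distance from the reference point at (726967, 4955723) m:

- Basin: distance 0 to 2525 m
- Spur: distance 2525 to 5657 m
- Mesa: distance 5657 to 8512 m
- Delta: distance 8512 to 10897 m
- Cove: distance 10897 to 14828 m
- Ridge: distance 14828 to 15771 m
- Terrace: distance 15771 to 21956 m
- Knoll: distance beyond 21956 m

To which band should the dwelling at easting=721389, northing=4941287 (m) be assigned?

Distance = √((721389−726967)² + (4941287−4955723)²) = √(31114084.000 + 208398096.000) = 15476.181 m.
14828 ≤ 15476.181 < 15771 → Ridge.

Ridge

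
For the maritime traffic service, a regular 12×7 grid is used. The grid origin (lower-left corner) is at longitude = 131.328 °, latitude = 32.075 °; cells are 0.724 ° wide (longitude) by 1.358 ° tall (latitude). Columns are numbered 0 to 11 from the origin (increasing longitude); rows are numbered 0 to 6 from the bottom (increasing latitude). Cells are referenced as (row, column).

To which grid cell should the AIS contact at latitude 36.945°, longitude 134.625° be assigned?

Column index: ⌊(134.625 − 131.328) / 0.724⌋ = ⌊4.554⌋ = 4
Row offset from origin: ⌊(36.945 − 32.075) / 1.358⌋ = ⌊3.586⌋ = 3 → row 3

(3, 4)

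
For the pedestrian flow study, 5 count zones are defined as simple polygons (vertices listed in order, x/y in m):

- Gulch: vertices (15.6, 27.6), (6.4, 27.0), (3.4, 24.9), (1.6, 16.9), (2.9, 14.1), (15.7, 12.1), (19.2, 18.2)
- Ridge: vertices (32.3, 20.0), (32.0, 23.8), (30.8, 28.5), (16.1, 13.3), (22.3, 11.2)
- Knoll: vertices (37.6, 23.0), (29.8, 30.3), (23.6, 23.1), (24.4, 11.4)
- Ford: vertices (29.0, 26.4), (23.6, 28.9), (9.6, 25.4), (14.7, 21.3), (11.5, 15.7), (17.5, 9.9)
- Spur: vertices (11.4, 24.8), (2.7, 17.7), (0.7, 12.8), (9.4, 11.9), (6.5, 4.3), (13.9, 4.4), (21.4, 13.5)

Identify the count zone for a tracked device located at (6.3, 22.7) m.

Gulch

Cast a ray rightward from (6.3, 22.7). For each polygon, the edges (by vertex number in listed order) whose endpoints lie on opposite sides of y = 22.7, where each meets that height, and whether that is right or left of the point:
Gulch: 3–4 at x≈2.91 (left), 7–1 at x≈17.48 (right) → 1 crossing.
Ridge: 1–2 at x≈32.09 (right), 3–4 at x≈25.19 (right) → 2 crossings.
Knoll: 3–4 at x≈23.63 (right), 4–1 at x≈37.26 (right) → 2 crossings.
Ford: 3–4 at x≈12.96 (right), 6–1 at x≈26.42 (right) → 2 crossings.
Spur: 1–2 at x≈8.83 (right), 7–1 at x≈13.26 (right) → 2 crossings.
Only Gulch has an odd count, so the point is inside Gulch.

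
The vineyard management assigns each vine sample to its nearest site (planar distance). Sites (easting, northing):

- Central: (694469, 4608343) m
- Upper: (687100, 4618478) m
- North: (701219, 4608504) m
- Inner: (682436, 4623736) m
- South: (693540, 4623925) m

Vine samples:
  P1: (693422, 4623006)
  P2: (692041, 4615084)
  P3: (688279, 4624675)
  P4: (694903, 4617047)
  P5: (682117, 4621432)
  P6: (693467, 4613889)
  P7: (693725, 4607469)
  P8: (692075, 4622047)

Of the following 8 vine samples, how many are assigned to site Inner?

1

P1 → South
P2 → Upper
P3 → South
P4 → South
P5 → Inner
P6 → Central
P7 → Central
P8 → South
1 of the 8 goes to Inner.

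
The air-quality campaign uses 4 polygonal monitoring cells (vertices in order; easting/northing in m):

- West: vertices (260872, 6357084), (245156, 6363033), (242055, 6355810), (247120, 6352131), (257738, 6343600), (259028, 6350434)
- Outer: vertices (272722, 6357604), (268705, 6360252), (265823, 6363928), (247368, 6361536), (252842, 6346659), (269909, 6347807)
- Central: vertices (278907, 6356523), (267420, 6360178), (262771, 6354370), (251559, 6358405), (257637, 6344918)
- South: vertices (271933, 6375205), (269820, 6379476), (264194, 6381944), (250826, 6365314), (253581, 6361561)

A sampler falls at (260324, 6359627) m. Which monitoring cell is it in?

Outer

Cast a ray rightward from (260324, 6359627). For each polygon, the edges (by vertex number in listed order) whose endpoints lie on opposite sides of northing = 6359627, where each meets that height, and whether that is right or left of the point:
West: 1–2 at easting≈254153.9 (left), 2–3 at easting≈243693.7 (left) → 0 crossings.
Outer: 1–2 at easting≈269653.1 (right), 4–5 at easting≈248070.4 (left) → 1 crossing.
Central: 1–2 at easting≈269151.7 (right), 2–3 at easting≈266979.0 (right) → 2 crossings.
South: no edge straddles that height → 0 crossings.
Only Outer has an odd count, so the point is inside Outer.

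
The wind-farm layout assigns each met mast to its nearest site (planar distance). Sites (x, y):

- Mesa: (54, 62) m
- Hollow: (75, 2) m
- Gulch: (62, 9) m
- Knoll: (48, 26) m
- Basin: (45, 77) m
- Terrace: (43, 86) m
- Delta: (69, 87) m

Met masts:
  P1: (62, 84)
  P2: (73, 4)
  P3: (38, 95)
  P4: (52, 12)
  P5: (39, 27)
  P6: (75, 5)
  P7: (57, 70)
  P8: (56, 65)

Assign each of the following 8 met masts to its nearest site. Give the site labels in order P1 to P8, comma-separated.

P1 → Delta (d²=58.00)
P2 → Hollow (d²=8.00)
P3 → Terrace (d²=106.00)
P4 → Gulch (d²=109.00)
P5 → Knoll (d²=82.00)
P6 → Hollow (d²=9.00)
P7 → Mesa (d²=73.00)
P8 → Mesa (d²=13.00)

Delta, Hollow, Terrace, Gulch, Knoll, Hollow, Mesa, Mesa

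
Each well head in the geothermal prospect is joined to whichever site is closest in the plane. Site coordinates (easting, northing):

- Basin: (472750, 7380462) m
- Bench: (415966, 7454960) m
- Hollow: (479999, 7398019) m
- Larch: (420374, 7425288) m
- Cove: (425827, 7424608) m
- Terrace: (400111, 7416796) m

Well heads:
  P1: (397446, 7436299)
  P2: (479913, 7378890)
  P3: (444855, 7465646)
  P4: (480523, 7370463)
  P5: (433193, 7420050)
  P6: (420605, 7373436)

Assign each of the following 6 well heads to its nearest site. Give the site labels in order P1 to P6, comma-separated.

Terrace, Basin, Bench, Basin, Cove, Terrace

P1 → Terrace (d²=387469234.00)
P2 → Basin (d²=53779753.00)
P3 → Bench (d²=948764917.00)
P4 → Basin (d²=160399530.00)
P5 → Cove (d²=75033320.00)
P6 → Terrace (d²=2300093636.00)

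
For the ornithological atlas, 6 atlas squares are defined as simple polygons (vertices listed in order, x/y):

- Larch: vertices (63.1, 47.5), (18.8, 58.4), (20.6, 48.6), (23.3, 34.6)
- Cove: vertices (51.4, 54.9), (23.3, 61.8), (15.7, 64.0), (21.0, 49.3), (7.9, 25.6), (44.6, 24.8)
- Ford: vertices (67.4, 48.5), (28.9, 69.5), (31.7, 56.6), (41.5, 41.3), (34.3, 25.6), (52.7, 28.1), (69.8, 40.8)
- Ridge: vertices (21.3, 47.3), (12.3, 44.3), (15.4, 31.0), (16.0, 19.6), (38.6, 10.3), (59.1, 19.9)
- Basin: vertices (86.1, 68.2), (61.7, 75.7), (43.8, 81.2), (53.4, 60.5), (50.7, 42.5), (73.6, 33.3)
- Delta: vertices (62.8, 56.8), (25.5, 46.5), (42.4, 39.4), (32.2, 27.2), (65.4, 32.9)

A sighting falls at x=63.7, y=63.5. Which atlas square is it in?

Basin

Cast a ray rightward from (63.7, 63.5). For each polygon, the edges (by vertex number in listed order) whose endpoints lie on opposite sides of y = 63.5, where each meets that height, and whether that is right or left of the point:
Larch: no edge straddles that height → 0 crossings.
Cove: 2–3 at x≈17.43 (left), 3–4 at x≈15.88 (left) → 0 crossings.
Ford: 1–2 at x≈39.90 (left), 2–3 at x≈30.20 (left) → 0 crossings.
Ridge: no edge straddles that height → 0 crossings.
Basin: 3–4 at x≈52.01 (left), 6–1 at x≈84.42 (right) → 1 crossing.
Delta: no edge straddles that height → 0 crossings.
Only Basin has an odd count, so the point is inside Basin.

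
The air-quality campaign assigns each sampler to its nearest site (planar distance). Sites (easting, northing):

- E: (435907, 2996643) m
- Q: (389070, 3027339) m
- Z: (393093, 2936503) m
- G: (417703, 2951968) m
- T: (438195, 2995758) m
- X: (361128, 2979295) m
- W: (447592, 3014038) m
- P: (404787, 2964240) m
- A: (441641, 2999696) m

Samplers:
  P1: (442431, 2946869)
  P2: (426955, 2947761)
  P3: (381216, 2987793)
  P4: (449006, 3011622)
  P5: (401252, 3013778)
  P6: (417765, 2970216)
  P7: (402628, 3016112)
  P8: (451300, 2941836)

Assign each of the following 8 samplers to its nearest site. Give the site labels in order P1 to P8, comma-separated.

P1 → G (d²=637473785.00)
P2 → G (d²=103298353.00)
P3 → X (d²=475743748.00)
P4 → W (d²=7836452.00)
P5 → Q (d²=332301845.00)
P6 → P (d²=204141060.00)
P7 → Q (d²=309864893.00)
P8 → G (d²=1231415833.00)

G, G, X, W, Q, P, Q, G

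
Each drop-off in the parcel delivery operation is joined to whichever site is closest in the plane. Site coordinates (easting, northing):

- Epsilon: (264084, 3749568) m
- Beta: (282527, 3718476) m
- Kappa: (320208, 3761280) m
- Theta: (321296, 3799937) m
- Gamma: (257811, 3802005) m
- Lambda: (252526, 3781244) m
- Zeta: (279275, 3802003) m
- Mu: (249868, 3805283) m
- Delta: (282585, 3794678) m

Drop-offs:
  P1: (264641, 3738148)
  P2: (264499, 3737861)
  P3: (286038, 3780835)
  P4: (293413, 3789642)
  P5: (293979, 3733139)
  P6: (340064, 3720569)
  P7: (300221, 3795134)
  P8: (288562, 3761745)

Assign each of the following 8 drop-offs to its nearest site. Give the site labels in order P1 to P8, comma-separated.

Epsilon, Epsilon, Delta, Delta, Beta, Kappa, Delta, Epsilon

P1 → Epsilon (d²=130726649.00)
P2 → Epsilon (d²=137226074.00)
P3 → Delta (d²=203551858.00)
P4 → Delta (d²=142606880.00)
P5 → Beta (d²=346151873.00)
P6 → Kappa (d²=2051646257.00)
P7 → Delta (d²=311236432.00)
P8 → Epsilon (d²=747451813.00)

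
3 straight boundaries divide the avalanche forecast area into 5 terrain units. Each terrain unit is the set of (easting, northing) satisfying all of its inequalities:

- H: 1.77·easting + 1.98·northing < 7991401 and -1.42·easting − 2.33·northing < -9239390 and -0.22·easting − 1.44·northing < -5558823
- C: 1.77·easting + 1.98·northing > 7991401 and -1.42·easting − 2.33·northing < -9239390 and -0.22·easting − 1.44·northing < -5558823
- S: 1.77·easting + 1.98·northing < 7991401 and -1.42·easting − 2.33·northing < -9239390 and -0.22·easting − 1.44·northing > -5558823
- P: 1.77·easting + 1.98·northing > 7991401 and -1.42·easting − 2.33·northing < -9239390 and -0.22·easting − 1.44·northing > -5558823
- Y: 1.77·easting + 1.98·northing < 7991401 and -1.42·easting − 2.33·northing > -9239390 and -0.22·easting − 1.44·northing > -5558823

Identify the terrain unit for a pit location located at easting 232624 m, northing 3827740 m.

1.77·232624 + 1.98·3827740 = 7990669.680, which is < 7991401
-1.42·232624 − 2.33·3827740 = -9248960.280, which is < -9239390
-0.22·232624 − 1.44·3827740 = -5563122.880, which is < -5558823
This sign pattern matches H.

H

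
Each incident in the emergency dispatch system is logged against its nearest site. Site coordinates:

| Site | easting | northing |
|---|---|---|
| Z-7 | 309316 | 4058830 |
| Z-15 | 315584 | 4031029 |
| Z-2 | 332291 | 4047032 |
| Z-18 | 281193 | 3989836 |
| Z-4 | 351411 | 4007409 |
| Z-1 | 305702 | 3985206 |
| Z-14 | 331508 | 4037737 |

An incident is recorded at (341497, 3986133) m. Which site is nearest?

Z-4

Squared distances to each site:
Z-7: 6320470570.000; Z-15: 2687134385.000; Z-2: 3793438637.000; Z-18: 3650284625.000; Z-4: 550955572.000; Z-1: 1282141354.000; Z-14: 2762752937.000.
Minimum at Z-4.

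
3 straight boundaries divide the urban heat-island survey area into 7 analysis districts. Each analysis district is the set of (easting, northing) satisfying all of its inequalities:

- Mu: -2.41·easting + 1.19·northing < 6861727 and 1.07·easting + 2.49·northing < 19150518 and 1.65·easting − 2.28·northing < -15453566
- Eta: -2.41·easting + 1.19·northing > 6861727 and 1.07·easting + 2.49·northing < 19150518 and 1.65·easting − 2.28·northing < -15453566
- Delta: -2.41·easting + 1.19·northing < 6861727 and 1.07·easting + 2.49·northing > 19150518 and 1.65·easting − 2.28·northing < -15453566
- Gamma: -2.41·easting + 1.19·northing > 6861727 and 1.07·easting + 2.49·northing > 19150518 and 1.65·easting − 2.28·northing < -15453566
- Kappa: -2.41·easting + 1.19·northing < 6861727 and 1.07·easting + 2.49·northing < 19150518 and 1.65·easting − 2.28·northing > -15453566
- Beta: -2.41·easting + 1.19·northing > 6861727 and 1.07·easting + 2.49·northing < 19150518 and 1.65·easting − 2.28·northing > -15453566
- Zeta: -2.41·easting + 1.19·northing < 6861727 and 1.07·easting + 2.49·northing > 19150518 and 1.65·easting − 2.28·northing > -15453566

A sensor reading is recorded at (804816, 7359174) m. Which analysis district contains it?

-2.41·804816 + 1.19·7359174 = 6817810.500, which is < 6861727
1.07·804816 + 2.49·7359174 = 19185496.380, which is > 19150518
1.65·804816 − 2.28·7359174 = -15450970.320, which is > -15453566
This sign pattern matches Zeta.

Zeta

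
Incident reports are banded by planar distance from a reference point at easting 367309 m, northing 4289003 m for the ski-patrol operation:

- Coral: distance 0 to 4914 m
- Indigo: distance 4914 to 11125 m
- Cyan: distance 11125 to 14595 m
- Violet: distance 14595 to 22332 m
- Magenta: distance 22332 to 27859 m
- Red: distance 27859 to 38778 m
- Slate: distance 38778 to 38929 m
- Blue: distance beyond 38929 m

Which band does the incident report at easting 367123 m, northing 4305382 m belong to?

Violet

Distance = √((367123−367309)² + (4305382−4289003)²) = √(34596.000 + 268271641.000) = 16380.056 m.
14595 ≤ 16380.056 < 22332 → Violet.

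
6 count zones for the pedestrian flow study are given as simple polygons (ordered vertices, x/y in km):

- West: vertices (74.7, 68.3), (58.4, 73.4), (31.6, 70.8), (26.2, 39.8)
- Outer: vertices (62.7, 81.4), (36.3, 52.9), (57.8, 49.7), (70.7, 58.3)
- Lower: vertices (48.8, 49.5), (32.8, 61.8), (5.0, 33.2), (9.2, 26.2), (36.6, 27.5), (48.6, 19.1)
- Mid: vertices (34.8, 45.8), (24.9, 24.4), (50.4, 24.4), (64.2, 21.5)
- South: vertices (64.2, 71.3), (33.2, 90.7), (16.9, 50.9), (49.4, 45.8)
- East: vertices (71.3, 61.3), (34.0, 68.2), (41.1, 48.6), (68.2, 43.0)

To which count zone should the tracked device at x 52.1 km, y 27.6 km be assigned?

Mid

Cast a ray rightward from (52.1, 27.6). For each polygon, the edges (by vertex number in listed order) whose endpoints lie on opposite sides of y = 27.6, where each meets that height, and whether that is right or left of the point:
West: no edge straddles that height → 0 crossings.
Outer: no edge straddles that height → 0 crossings.
Lower: 3–4 at x≈8.36 (left), 6–1 at x≈48.66 (left) → 0 crossings.
Mid: 1–2 at x≈26.38 (left), 4–1 at x≈56.82 (right) → 1 crossing.
South: no edge straddles that height → 0 crossings.
East: no edge straddles that height → 0 crossings.
Only Mid has an odd count, so the point is inside Mid.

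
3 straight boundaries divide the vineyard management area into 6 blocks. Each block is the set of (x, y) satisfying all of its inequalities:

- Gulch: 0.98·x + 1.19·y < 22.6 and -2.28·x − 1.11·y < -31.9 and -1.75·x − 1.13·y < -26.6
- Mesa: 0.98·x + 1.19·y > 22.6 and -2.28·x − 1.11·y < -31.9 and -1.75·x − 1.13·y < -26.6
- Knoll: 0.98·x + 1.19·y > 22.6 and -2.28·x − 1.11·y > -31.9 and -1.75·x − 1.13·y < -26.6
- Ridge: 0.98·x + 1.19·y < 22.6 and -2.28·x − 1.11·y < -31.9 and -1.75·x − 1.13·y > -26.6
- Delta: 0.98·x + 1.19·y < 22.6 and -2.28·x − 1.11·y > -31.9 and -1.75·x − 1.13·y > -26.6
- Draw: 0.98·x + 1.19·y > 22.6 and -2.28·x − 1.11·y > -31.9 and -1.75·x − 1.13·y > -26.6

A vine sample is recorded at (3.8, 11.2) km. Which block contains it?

0.98·3.8 + 1.19·11.2 = 17.052, which is < 22.6
-2.28·3.8 − 1.11·11.2 = -21.096, which is > -31.9
-1.75·3.8 − 1.13·11.2 = -19.306, which is > -26.6
This sign pattern matches Delta.

Delta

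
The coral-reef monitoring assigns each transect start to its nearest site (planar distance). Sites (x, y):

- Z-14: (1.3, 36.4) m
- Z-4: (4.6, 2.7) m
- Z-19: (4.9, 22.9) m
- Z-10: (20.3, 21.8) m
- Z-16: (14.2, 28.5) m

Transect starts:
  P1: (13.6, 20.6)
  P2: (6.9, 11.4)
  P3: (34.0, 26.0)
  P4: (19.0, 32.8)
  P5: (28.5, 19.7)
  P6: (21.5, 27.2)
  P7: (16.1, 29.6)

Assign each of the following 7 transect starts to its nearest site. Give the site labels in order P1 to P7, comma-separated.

P1 → Z-10 (d²=46.33)
P2 → Z-4 (d²=80.98)
P3 → Z-10 (d²=205.33)
P4 → Z-16 (d²=41.53)
P5 → Z-10 (d²=71.65)
P6 → Z-10 (d²=30.60)
P7 → Z-16 (d²=4.82)

Z-10, Z-4, Z-10, Z-16, Z-10, Z-10, Z-16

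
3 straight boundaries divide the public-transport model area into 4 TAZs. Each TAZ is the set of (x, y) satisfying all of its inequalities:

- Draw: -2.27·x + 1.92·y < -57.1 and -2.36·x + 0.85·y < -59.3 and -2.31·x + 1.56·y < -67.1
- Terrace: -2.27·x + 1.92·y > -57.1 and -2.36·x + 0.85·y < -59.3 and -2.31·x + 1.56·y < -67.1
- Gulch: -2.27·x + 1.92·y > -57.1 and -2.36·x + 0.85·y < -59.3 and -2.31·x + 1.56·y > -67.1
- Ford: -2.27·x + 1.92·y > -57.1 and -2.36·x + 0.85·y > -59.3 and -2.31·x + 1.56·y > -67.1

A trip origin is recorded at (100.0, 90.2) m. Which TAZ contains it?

-2.27·100.0 + 1.92·90.2 = -53.816, which is > -57.1
-2.36·100.0 + 0.85·90.2 = -159.330, which is < -59.3
-2.31·100.0 + 1.56·90.2 = -90.288, which is < -67.1
This sign pattern matches Terrace.

Terrace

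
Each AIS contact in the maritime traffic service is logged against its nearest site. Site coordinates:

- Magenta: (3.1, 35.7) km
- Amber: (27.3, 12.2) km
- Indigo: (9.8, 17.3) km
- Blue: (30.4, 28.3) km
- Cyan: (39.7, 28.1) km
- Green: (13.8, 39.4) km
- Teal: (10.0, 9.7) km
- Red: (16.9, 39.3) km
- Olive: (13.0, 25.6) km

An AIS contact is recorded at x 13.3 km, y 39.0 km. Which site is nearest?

Squared distances to each site:
Magenta: 114.930; Amber: 914.240; Indigo: 483.140; Blue: 406.900; Cyan: 815.770; Green: 0.410; Teal: 869.380; Red: 13.050; Olive: 179.650.
Minimum at Green.

Green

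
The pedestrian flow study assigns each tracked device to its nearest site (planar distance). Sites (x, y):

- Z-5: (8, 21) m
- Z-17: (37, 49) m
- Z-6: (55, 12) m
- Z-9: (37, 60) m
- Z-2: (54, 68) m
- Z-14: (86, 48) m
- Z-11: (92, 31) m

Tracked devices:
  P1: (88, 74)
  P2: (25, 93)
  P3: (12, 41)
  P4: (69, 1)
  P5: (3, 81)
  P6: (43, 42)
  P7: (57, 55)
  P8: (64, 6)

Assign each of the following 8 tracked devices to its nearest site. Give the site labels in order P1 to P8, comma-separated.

P1 → Z-14 (d²=680.00)
P2 → Z-9 (d²=1233.00)
P3 → Z-5 (d²=416.00)
P4 → Z-6 (d²=317.00)
P5 → Z-9 (d²=1597.00)
P6 → Z-17 (d²=85.00)
P7 → Z-2 (d²=178.00)
P8 → Z-6 (d²=117.00)

Z-14, Z-9, Z-5, Z-6, Z-9, Z-17, Z-2, Z-6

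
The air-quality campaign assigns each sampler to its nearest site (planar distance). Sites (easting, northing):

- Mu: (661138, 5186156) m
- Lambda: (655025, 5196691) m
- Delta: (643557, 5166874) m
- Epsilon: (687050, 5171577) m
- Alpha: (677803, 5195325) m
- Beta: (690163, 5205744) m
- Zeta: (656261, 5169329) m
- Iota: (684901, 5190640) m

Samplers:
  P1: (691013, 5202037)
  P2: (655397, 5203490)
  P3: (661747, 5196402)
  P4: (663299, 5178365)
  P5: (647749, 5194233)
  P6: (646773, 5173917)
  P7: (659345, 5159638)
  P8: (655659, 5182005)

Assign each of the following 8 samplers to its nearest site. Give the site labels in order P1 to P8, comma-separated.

Beta, Lambda, Lambda, Mu, Lambda, Delta, Zeta, Mu

P1 → Beta (d²=14464349.00)
P2 → Lambda (d²=46364785.00)
P3 → Lambda (d²=45268805.00)
P4 → Mu (d²=65369602.00)
P5 → Lambda (d²=58981940.00)
P6 → Delta (d²=59946505.00)
P7 → Zeta (d²=103426537.00)
P8 → Mu (d²=47250242.00)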